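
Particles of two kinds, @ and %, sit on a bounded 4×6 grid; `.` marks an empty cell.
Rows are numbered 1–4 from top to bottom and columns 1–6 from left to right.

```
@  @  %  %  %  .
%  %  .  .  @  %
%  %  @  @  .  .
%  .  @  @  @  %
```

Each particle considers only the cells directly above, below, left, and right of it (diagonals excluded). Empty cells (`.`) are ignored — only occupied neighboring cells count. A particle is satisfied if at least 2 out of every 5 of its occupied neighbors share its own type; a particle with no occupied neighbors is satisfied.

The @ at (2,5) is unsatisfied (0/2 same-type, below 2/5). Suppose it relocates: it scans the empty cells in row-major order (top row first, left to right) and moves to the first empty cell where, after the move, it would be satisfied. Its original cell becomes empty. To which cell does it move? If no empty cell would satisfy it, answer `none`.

Vacating (2,5). Empty cells in order:
  (1,6): 0/2 same-type → still unsatisfied.
  (2,3): 1/3 same-type → still unsatisfied.
  (2,4): 1/2 same-type → satisfied — stop here.

(2,4)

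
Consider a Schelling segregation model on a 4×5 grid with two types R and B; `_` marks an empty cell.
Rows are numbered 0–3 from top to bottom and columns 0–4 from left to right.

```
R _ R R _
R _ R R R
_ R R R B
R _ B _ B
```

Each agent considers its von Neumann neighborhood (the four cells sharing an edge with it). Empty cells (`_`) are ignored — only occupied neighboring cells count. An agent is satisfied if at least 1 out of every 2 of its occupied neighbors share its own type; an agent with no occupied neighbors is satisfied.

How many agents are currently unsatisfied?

Row 0: (0,0)R 1/1 ok · (0,2)R 2/2 ok · (0,3)R 2/2 ok
Row 1: (1,0)R 1/1 ok · (1,2)R 3/3 ok · (1,3)R 4/4 ok · (1,4)R 1/2 ok
Row 2: (2,1)R 1/1 ok · (2,2)R 3/4 ok · (2,3)R 2/3 ok · (2,4)B 1/3 unhappy
Row 3: (3,0)R 0/0 ok · (3,2)B 0/1 unhappy · (3,4)B 1/1 ok
Unsatisfied: (2,4), (3,2) — 2 in total.

2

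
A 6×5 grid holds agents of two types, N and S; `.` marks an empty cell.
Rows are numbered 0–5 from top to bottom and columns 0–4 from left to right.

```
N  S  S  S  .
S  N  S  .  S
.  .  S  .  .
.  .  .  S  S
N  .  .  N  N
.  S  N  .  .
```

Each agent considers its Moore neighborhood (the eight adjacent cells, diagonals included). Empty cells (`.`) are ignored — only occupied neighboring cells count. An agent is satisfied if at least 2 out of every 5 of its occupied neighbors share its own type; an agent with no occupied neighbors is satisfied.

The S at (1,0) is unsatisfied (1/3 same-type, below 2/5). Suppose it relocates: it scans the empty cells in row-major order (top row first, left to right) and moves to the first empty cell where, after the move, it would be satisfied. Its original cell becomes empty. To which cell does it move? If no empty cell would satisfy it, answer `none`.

Vacating (1,0). Empty cells in order:
  (0,4): 2/2 same-type → satisfied — stop here.

(0,4)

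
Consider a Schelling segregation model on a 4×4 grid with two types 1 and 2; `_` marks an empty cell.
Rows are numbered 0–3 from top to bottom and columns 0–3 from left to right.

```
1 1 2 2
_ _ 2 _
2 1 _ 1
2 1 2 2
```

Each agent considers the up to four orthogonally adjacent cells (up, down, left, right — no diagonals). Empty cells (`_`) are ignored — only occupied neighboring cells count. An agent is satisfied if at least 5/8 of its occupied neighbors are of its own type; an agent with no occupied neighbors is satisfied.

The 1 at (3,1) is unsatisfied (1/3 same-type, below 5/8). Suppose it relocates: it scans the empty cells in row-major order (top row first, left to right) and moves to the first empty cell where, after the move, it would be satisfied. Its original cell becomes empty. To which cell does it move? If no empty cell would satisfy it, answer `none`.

Vacating (3,1). Empty cells in order:
  (1,0): 1/2 same-type → still unsatisfied.
  (1,1): 2/3 same-type → satisfied — stop here.

(1,1)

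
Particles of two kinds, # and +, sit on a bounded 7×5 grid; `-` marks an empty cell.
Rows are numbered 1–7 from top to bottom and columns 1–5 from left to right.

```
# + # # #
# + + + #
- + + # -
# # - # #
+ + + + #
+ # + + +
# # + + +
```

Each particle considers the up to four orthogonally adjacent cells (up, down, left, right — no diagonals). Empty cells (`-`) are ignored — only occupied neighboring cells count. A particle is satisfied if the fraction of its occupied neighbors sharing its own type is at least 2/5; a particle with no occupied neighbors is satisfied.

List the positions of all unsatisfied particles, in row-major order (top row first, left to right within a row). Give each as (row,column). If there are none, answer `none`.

(1,2), (1,3), (2,4), (3,4), (4,2), (5,5), (6,1), (6,2)

(1,1)# 1/2 ✓
(1,2)+ 1/3 ✗
(1,3)# 1/3 ✗
(1,4)# 2/3 ✓
(1,5)# 2/2 ✓
(2,1)# 1/2 ✓
(2,2)+ 3/4 ✓
(2,3)+ 3/4 ✓
(2,4)+ 1/4 ✗
(2,5)# 1/2 ✓
(3,2)+ 2/3 ✓
(3,3)+ 2/3 ✓
(3,4)# 1/3 ✗
(4,1)# 1/2 ✓
(4,2)# 1/3 ✗
(4,4)# 2/3 ✓
(4,5)# 2/2 ✓
(5,1)+ 2/3 ✓
(5,2)+ 2/4 ✓
(5,3)+ 3/3 ✓
(5,4)+ 2/4 ✓
(5,5)# 1/3 ✗
(6,1)+ 1/3 ✗
(6,2)# 1/4 ✗
(6,3)+ 3/4 ✓
(6,4)+ 4/4 ✓
(6,5)+ 2/3 ✓
(7,1)# 1/2 ✓
(7,2)# 2/3 ✓
(7,3)+ 2/3 ✓
(7,4)+ 3/3 ✓
(7,5)+ 2/2 ✓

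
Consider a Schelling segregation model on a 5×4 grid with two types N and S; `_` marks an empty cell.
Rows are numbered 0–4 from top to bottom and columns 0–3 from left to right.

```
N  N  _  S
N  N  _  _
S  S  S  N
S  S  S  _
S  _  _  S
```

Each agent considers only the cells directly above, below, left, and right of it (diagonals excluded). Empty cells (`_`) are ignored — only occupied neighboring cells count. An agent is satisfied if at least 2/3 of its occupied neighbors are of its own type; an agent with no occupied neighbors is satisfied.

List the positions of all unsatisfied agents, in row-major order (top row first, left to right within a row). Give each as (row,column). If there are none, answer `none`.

(2,3)

(0,0)N 2/2 ✓
(0,1)N 2/2 ✓
(0,3)S 0/0 ✓
(1,0)N 2/3 ✓
(1,1)N 2/3 ✓
(2,0)S 2/3 ✓
(2,1)S 3/4 ✓
(2,2)S 2/3 ✓
(2,3)N 0/1 ✗
(3,0)S 3/3 ✓
(3,1)S 3/3 ✓
(3,2)S 2/2 ✓
(4,0)S 1/1 ✓
(4,3)S 0/0 ✓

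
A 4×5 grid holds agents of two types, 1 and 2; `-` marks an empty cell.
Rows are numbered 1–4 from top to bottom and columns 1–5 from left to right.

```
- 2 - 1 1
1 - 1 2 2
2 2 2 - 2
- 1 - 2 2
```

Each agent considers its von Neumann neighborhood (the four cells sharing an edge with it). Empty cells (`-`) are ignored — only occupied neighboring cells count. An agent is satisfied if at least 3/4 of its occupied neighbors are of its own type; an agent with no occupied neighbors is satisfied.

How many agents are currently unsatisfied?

(1,2)2 0/0 ok
(1,4)1 1/2 unhappy
(1,5)1 1/2 unhappy
(2,1)1 0/1 unhappy
(2,3)1 0/2 unhappy
(2,4)2 1/3 unhappy
(2,5)2 2/3 unhappy
(3,1)2 1/2 unhappy
(3,2)2 2/3 unhappy
(3,3)2 1/2 unhappy
(3,5)2 2/2 ok
(4,2)1 0/1 unhappy
(4,4)2 1/1 ok
(4,5)2 2/2 ok
Unsatisfied: (1,4), (1,5), (2,1), (2,3), (2,4), (2,5), (3,1), (3,2), (3,3), (4,2) — 10 in total.

10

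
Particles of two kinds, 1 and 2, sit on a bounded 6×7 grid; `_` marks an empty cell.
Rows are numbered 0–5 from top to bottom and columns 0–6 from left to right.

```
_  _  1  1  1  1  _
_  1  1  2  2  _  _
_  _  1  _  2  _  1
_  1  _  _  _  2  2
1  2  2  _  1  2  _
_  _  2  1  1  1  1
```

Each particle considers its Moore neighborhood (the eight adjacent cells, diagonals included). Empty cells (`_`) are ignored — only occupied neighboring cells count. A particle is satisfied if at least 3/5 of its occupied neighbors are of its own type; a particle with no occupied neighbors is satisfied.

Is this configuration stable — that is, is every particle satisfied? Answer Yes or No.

No

Row 0: (0,2)1 3/4 satisfied · (0,3)1 3/5 satisfied · (0,4)1 2/4 not · (0,5)1 1/2 not
Row 1: (1,1)1 3/3 satisfied · (1,2)1 4/5 satisfied · (1,3)2 2/7 not · (1,4)2 2/5 not
Row 2: (2,2)1 3/4 satisfied · (2,4)2 3/3 satisfied · (2,6)1 0/2 not
Row 3: (3,1)1 2/4 not · (3,5)2 3/5 satisfied · (3,6)2 2/3 satisfied
Row 4: (4,0)1 1/2 not · (4,1)2 2/4 not · (4,2)2 2/4 not · (4,4)1 3/5 satisfied · (4,5)2 2/6 not
Row 5: (5,2)2 2/3 satisfied · (5,3)1 2/4 not · (5,4)1 3/4 satisfied · (5,5)1 3/4 satisfied · (5,6)1 1/2 not
For instance (0,4) has only 2/4 same-type neighbors, below 3/5.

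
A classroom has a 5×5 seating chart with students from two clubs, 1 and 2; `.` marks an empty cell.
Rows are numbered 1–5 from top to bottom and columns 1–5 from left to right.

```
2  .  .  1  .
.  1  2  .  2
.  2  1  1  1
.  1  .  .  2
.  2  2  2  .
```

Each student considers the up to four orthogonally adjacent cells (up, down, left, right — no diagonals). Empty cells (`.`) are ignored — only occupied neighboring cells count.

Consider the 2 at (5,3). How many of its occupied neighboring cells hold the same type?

Occupied neighbors of (5,3): (5,2)=2, (5,4)=2.
Same type (2): 2 of 2.

2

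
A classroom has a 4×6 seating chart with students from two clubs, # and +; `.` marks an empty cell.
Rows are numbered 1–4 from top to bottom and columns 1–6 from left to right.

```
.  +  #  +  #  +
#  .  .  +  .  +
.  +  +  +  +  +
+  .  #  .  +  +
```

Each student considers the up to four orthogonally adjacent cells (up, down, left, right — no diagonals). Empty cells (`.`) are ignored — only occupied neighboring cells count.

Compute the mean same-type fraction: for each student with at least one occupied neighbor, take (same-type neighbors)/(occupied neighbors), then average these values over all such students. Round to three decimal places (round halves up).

(1,2)+ 0/1
(1,3)# 0/2
(1,4)+ 1/3
(1,5)# 0/2
(1,6)+ 1/2
(2,1)# — no occupied neighbors
(2,4)+ 2/2
(2,6)+ 2/2
(3,2)+ 1/1
(3,3)+ 2/3
(3,4)+ 3/3
(3,5)+ 3/3
(3,6)+ 3/3
(4,1)+ — no occupied neighbors
(4,3)# 0/1
(4,5)+ 2/2
(4,6)+ 2/2
Sum over 15 students: 0/1 + 0/2 + 1/3 + 0/2 + 1/2 + 2/2 + 2/2 + 1/1 + 2/3 + 3/3 + 3/3 + 3/3 + 0/1 + 2/2 + 2/2 = 19/2; mean = 19/2 ÷ 15 = 19/30 = 0.633333… → 0.633.

0.633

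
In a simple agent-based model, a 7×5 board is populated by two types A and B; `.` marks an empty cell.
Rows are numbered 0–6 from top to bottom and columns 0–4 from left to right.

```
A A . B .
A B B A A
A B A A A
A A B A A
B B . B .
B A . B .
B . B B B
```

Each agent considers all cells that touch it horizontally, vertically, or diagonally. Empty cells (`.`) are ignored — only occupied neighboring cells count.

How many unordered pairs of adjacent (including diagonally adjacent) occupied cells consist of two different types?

31

Scan each occupied cell's neighbors to the right and below (and the two forward diagonals) so each pair is counted once.
From row 0: 5 unlike of 9 pairs (running 5/9).
From row 1: 7 unlike of 17 pairs (running 12/26).
From row 2: 6 unlike of 17 pairs (running 18/43).
From row 3: 8 unlike of 12 pairs (running 26/55).
From row 4: 2 unlike of 6 pairs (running 28/61).
From row 5: 3 unlike of 7 pairs (running 31/68).
From row 6: 0 unlike of 2 pairs (running 31/70).
Total adjacent occupied pairs: 70; unlike-type pairs: 31.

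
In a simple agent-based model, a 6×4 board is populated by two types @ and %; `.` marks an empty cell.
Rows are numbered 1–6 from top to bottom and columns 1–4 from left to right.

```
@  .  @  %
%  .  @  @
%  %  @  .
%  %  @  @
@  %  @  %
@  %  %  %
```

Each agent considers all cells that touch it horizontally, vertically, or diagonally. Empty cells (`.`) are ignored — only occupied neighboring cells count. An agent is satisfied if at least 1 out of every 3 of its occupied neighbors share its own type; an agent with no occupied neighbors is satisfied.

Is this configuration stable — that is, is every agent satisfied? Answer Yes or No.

Row 1: (1,1)@ 0/1 not · (1,3)@ 2/3 satisfied · (1,4)% 0/3 not
Row 2: (2,1)% 2/3 satisfied · (2,3)@ 3/5 satisfied · (2,4)@ 3/4 satisfied
Row 3: (3,1)% 4/4 satisfied · (3,2)% 4/7 satisfied · (3,3)@ 4/6 satisfied
Row 4: (4,1)% 4/5 satisfied · (4,2)% 4/8 satisfied · (4,3)@ 3/7 satisfied · (4,4)@ 3/4 satisfied
Row 5: (5,1)@ 1/5 not · (5,2)% 4/8 satisfied · (5,3)@ 2/8 not · (5,4)% 2/5 satisfied
Row 6: (6,1)@ 1/3 satisfied · (6,2)% 2/5 satisfied · (6,3)% 4/5 satisfied · (6,4)% 2/3 satisfied
For instance (1,1) has only 0/1 same-type neighbors, below 1/3.

No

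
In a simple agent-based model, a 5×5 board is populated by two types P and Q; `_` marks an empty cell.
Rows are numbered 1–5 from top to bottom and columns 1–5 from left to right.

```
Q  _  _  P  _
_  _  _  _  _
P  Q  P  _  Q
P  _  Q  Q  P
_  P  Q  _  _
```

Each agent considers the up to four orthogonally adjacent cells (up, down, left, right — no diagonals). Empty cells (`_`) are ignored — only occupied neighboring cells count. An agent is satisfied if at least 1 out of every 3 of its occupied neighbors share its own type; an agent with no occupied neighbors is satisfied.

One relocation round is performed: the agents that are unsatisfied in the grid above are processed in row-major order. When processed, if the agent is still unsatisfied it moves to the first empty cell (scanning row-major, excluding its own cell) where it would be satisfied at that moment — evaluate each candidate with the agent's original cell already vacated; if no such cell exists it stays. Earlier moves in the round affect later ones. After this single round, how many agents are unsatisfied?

0

Initially unsatisfied (in order): (3,2), (3,3), (3,5), (4,5), (5,2).
  (3,2) → (1,2).
  (3,3) → (1,3).
  (3,5) → (2,1).
  (4,5) → (1,5).
  (5,2) → (2,3).
Resulting grid:
Q Q P P P
Q _ P _ _
P _ _ _ _
P _ Q Q _
_ _ Q _ _
All satisfied now.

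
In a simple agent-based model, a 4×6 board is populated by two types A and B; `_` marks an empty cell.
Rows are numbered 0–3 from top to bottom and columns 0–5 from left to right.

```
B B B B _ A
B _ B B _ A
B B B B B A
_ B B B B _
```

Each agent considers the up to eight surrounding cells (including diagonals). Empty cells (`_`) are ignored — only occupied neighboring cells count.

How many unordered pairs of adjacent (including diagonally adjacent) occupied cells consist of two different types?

Scan each occupied cell's neighbors to the right and below (and the two forward diagonals) so each pair is counted once.
Row 0: B(0,0)–B(0,1)= B(0,0)–B(1,0)= B(0,1)–B(0,2)= B(0,1)–B(1,2)= B(0,1)–B(1,0)= B(0,2)–B(0,3)= B(0,2)–B(1,2)= B(0,2)–B(1,3)= B(0,3)–B(1,3)= B(0,3)–B(1,2)= A(0,5)–A(1,5)=  → 0/11 unlike.
Row 1: B(1,0)–B(2,0)= B(1,0)–B(2,1)= B(1,2)–B(1,3)= B(1,2)–B(2,2)= B(1,2)–B(2,3)= B(1,2)–B(2,1)= B(1,3)–B(2,3)= B(1,3)–B(2,4)= B(1,3)–B(2,2)= A(1,5)–A(2,5)= A(1,5)–B(2,4)≠  → 1/11 unlike.
Row 2: B(2,0)–B(2,1)= B(2,0)–B(3,1)= B(2,1)–B(2,2)= B(2,1)–B(3,1)= B(2,1)–B(3,2)= B(2,2)–B(2,3)= B(2,2)–B(3,2)= B(2,2)–B(3,3)= B(2,2)–B(3,1)= B(2,3)–B(2,4)= B(2,3)–B(3,3)= B(2,3)–B(3,4)= B(2,3)–B(3,2)= B(2,4)–A(2,5)≠ B(2,4)–B(3,4)= B(2,4)–B(3,3)= A(2,5)–B(3,4)≠  → 2/17 unlike.
Row 3: B(3,1)–B(3,2)= B(3,2)–B(3,3)= B(3,3)–B(3,4)=  → 0/3 unlike.
Total adjacent occupied pairs: 42; unlike-type pairs: 3.

3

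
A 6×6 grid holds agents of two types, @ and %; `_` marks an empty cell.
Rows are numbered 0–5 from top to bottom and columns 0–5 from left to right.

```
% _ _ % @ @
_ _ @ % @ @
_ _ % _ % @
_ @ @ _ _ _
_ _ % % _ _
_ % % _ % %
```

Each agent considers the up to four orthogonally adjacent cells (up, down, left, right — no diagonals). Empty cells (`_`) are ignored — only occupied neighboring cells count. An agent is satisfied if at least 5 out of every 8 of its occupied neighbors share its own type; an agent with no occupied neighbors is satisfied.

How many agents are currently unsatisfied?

Row 0: (0,0)% 0/0 satisfied · (0,3)% 1/2 not · (0,4)@ 2/3 satisfied · (0,5)@ 2/2 satisfied
Row 1: (1,2)@ 0/2 not · (1,3)% 1/3 not · (1,4)@ 2/4 not · (1,5)@ 3/3 satisfied
Row 2: (2,2)% 0/2 not · (2,4)% 0/2 not · (2,5)@ 1/2 not
Row 3: (3,1)@ 1/1 satisfied · (3,2)@ 1/3 not
Row 4: (4,2)% 2/3 satisfied · (4,3)% 1/1 satisfied
Row 5: (5,1)% 1/1 satisfied · (5,2)% 2/2 satisfied · (5,4)% 1/1 satisfied · (5,5)% 1/1 satisfied
Unsatisfied: (0,3), (1,2), (1,3), (1,4), (2,2), (2,4), (2,5), (3,2) — 8 in total.

8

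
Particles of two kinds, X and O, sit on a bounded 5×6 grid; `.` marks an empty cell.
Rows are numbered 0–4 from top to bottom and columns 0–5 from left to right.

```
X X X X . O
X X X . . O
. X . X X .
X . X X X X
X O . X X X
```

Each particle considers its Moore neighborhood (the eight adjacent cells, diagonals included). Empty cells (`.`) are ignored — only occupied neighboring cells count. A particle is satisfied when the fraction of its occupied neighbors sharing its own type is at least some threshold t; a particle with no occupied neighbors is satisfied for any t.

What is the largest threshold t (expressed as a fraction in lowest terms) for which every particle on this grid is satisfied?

0/1

(0,0)X 3/3
(0,1)X 5/5
(0,2)X 4/4
(0,3)X 2/2
(0,5)O 1/1
(1,0)X 4/4
(1,1)X 6/6
(1,2)X 6/6
(1,5)O 1/2
(2,1)X 5/5
(2,3)X 5/5
(2,4)X 4/5
(3,0)X 2/3
(3,2)X 4/5
(3,3)X 6/6
(3,4)X 7/7
(3,5)X 4/4
(4,0)X 1/2
(4,1)O 0/3
(4,3)X 4/4
(4,4)X 5/5
(4,5)X 3/3
The smallest same-type fraction is 0/3 at (4,1), which reduces to 0/1. Any threshold above that leaves this particle unsatisfied.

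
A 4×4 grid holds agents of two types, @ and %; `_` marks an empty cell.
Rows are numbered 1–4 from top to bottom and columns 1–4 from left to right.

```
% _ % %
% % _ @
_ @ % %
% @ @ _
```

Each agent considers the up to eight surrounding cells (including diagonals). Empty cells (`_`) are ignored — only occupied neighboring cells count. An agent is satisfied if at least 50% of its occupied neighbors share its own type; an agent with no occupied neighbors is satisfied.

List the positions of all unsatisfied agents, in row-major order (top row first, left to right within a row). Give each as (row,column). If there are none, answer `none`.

Row 1: (1,1)% 2/2 satisfied · (1,3)% 2/3 satisfied · (1,4)% 1/2 satisfied
Row 2: (2,1)% 2/3 satisfied · (2,2)% 4/5 satisfied · (2,4)@ 0/4 not
Row 3: (3,2)@ 2/6 not · (3,3)% 2/6 not · (3,4)% 1/3 not
Row 4: (4,1)% 0/2 not · (4,2)@ 2/4 satisfied · (4,3)@ 2/4 satisfied

(2,4), (3,2), (3,3), (3,4), (4,1)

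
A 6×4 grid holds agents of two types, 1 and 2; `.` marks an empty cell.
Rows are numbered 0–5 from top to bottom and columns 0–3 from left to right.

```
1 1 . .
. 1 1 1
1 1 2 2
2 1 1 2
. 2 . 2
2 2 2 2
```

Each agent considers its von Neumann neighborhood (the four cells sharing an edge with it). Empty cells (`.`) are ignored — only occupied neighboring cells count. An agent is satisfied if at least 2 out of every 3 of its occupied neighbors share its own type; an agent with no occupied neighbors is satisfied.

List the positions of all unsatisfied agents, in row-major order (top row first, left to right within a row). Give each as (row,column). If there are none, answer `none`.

(1,3), (2,0), (2,2), (3,0), (3,1), (3,2), (4,1)

(0,0)1 1/1 ✓
(0,1)1 2/2 ✓
(1,1)1 3/3 ✓
(1,2)1 2/3 ✓
(1,3)1 1/2 ✗
(2,0)1 1/2 ✗
(2,1)1 3/4 ✓
(2,2)2 1/4 ✗
(2,3)2 2/3 ✓
(3,0)2 0/2 ✗
(3,1)1 2/4 ✗
(3,2)1 1/3 ✗
(3,3)2 2/3 ✓
(4,1)2 1/2 ✗
(4,3)2 2/2 ✓
(5,0)2 1/1 ✓
(5,1)2 3/3 ✓
(5,2)2 2/2 ✓
(5,3)2 2/2 ✓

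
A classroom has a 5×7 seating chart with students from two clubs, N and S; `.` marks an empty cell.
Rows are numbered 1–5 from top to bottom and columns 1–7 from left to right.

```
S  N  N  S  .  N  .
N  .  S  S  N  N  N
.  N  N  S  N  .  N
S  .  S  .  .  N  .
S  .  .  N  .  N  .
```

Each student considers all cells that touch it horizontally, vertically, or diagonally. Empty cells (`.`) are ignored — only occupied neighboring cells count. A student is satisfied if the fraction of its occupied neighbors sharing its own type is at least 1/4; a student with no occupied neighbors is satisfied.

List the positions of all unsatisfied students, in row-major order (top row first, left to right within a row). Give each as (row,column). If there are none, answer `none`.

(1,1), (3,3), (5,4)

Row 1: (1,1)S 0/2 ✗ · (1,2)N 2/4 ✓ · (1,3)N 1/4 ✓ · (1,4)S 2/4 ✓ · (1,6)N 3/3 ✓
Row 2: (2,1)N 2/3 ✓ · (2,3)S 3/7 ✓ · (2,4)S 3/7 ✓ · (2,5)N 3/6 ✓ · (2,6)N 5/5 ✓ · (2,7)N 3/3 ✓
Row 3: (3,2)N 2/5 ✓ · (3,3)N 1/5 ✗ · (3,4)S 3/6 ✓ · (3,5)N 3/5 ✓ · (3,7)N 3/3 ✓
Row 4: (4,1)S 1/2 ✓ · (4,3)S 1/4 ✓ · (4,6)N 3/3 ✓
Row 5: (5,1)S 1/1 ✓ · (5,4)N 0/1 ✗ · (5,6)N 1/1 ✓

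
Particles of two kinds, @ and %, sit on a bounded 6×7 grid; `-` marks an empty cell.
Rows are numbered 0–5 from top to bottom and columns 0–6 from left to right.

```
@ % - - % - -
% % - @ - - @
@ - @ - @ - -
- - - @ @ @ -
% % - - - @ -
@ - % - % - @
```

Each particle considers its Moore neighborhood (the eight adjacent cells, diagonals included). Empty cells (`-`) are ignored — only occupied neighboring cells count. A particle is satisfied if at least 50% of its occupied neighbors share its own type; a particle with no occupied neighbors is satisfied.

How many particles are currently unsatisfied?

6

Row 0: (0,0)@ 0/3 unhappy · (0,1)% 2/3 ok · (0,4)% 0/1 unhappy
Row 1: (1,0)% 2/4 ok · (1,1)% 2/5 unhappy · (1,3)@ 2/3 ok · (1,6)@ 0/0 ok
Row 2: (2,0)@ 0/2 unhappy · (2,2)@ 2/3 ok · (2,4)@ 4/4 ok
Row 3: (3,3)@ 3/3 ok · (3,4)@ 4/4 ok · (3,5)@ 3/3 ok
Row 4: (4,0)% 1/2 ok · (4,1)% 2/3 ok · (4,5)@ 3/4 ok
Row 5: (5,0)@ 0/2 unhappy · (5,2)% 1/1 ok · (5,4)% 0/1 unhappy · (5,6)@ 1/1 ok
Unsatisfied: (0,0), (0,4), (1,1), (2,0), (5,0), (5,4) — 6 in total.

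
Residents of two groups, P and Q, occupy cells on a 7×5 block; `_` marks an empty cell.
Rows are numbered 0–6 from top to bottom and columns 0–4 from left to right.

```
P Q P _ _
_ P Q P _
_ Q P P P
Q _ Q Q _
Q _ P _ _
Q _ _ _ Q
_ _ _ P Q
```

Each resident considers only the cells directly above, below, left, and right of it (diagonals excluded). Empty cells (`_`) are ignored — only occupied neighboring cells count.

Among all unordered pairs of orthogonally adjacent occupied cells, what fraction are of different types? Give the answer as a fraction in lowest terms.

Scan each occupied cell's neighbors to the right and below so each pair is counted once.
Row 0: P(0,0)–Q(0,1)≠ Q(0,1)–P(0,2)≠ Q(0,1)–P(1,1)≠ P(0,2)–Q(1,2)≠  → 4/4 unlike.
Row 1: P(1,1)–Q(1,2)≠ P(1,1)–Q(2,1)≠ Q(1,2)–P(1,3)≠ Q(1,2)–P(2,2)≠ P(1,3)–P(2,3)=  → 4/5 unlike.
Row 2: Q(2,1)–P(2,2)≠ P(2,2)–P(2,3)= P(2,2)–Q(3,2)≠ P(2,3)–P(2,4)= P(2,3)–Q(3,3)≠  → 3/5 unlike.
Row 3: Q(3,0)–Q(4,0)= Q(3,2)–Q(3,3)= Q(3,2)–P(4,2)≠  → 1/3 unlike.
Row 4: Q(4,0)–Q(5,0)=  → 0/1 unlike.
Row 5: Q(5,4)–Q(6,4)=  → 0/1 unlike.
Row 6: P(6,3)–Q(6,4)≠  → 1/1 unlike.
Total adjacent occupied pairs: 20; unlike-type pairs: 13.
13/20 is already in lowest terms.

13/20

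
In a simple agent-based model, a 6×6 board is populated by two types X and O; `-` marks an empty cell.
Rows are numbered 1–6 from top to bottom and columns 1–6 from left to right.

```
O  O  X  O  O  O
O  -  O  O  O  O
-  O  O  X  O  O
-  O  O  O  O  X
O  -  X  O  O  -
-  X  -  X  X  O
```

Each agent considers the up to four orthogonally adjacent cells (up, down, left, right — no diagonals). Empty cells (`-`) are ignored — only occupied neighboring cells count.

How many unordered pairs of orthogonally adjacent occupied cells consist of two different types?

Scan each occupied cell's neighbors to the right and below so each pair is counted once.
From row 1: 3 unlike of 10 pairs (running 3/10).
From row 2: 1 unlike of 7 pairs (running 4/17).
From row 3: 4 unlike of 9 pairs (running 8/26).
From row 4: 2 unlike of 7 pairs (running 10/33).
From row 5: 3 unlike of 4 pairs (running 13/37).
From row 6: 1 unlike of 2 pairs (running 14/39).
Total adjacent occupied pairs: 39; unlike-type pairs: 14.

14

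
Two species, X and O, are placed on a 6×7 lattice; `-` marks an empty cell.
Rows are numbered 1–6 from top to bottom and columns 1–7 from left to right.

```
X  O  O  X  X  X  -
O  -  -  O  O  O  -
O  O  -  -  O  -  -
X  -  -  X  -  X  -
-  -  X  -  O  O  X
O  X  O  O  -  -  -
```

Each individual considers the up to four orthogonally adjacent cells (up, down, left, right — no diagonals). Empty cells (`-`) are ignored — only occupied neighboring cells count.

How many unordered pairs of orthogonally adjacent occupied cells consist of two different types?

12

Scan each occupied cell's neighbors to the right and below so each pair is counted once.
Row 1: X(1,1)–O(1,2)≠ X(1,1)–O(2,1)≠ O(1,2)–O(1,3)= O(1,3)–X(1,4)≠ X(1,4)–X(1,5)= X(1,4)–O(2,4)≠ X(1,5)–X(1,6)= X(1,5)–O(2,5)≠ X(1,6)–O(2,6)≠  → 6/9 unlike.
Row 2: O(2,1)–O(3,1)= O(2,4)–O(2,5)= O(2,5)–O(2,6)= O(2,5)–O(3,5)=  → 0/4 unlike.
Row 3: O(3,1)–O(3,2)= O(3,1)–X(4,1)≠  → 1/2 unlike.
Row 4: X(4,6)–O(5,6)≠  → 1/1 unlike.
Row 5: X(5,3)–O(6,3)≠ O(5,5)–O(5,6)= O(5,6)–X(5,7)≠  → 2/3 unlike.
Row 6: O(6,1)–X(6,2)≠ X(6,2)–O(6,3)≠ O(6,3)–O(6,4)=  → 2/3 unlike.
Total adjacent occupied pairs: 22; unlike-type pairs: 12.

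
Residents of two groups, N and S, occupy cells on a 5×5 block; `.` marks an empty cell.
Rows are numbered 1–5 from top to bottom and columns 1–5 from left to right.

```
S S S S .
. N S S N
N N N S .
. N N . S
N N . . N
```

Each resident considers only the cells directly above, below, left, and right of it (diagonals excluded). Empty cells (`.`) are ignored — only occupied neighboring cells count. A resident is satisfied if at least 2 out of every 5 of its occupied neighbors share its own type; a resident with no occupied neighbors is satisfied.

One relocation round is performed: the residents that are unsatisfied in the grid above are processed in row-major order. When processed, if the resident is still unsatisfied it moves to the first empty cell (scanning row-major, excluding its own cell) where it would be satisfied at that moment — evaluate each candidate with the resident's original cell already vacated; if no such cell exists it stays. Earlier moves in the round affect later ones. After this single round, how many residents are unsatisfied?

0

Initially unsatisfied (in order): (2,2), (2,5), (4,5), (5,5).
  (2,2) → (1,5).
  (2,5): now satisfied by earlier moves; stays.
  (4,5) → (2,1).
  (5,5): now satisfied by earlier moves; stays.
Resulting grid:
S S S S N
S . S S N
N N N S .
. N N . .
N N . . N
All satisfied now.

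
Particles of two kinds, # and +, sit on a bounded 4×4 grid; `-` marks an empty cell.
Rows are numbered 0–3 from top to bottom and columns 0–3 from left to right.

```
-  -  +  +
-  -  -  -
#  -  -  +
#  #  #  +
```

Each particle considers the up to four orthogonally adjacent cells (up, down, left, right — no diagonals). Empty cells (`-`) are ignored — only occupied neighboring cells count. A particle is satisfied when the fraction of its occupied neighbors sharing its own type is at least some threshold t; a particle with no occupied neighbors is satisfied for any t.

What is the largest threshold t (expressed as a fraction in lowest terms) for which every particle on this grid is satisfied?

1/2

(0,2)+ 1/1
(0,3)+ 1/1
(2,0)# 1/1
(2,3)+ 1/1
(3,0)# 2/2
(3,1)# 2/2
(3,2)# 1/2
(3,3)+ 1/2
The smallest same-type fraction is 1/2 at (3,2), which reduces to 1/2. Any threshold above that leaves this particle unsatisfied.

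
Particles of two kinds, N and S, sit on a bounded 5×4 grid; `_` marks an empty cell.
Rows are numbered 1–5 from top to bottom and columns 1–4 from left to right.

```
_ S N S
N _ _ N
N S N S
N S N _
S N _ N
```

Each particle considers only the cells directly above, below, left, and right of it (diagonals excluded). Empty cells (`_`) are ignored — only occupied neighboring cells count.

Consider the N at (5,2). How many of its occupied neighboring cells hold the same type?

0

Occupied neighbors of (5,2): (4,2)=S, (5,1)=S.
Same type (N): 0 of 2.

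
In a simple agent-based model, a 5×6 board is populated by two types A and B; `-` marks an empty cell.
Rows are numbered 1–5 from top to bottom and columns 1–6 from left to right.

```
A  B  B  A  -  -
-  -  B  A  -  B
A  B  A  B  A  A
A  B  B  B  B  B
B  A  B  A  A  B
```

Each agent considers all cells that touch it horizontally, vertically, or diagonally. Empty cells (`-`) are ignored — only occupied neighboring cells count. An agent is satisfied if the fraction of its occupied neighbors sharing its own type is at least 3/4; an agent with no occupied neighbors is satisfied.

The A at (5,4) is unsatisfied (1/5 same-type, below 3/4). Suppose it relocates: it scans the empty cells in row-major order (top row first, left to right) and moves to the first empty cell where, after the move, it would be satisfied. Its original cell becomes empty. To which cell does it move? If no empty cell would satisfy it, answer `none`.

none

Vacating (5,4). Empty cells in order:
  (1,5): 2/3 same-type → still unsatisfied.
  (1,6): 0/1 same-type → still unsatisfied.
  (2,1): 2/4 same-type → still unsatisfied.
  (2,2): 3/7 same-type → still unsatisfied.
  (2,5): 4/6 same-type → still unsatisfied.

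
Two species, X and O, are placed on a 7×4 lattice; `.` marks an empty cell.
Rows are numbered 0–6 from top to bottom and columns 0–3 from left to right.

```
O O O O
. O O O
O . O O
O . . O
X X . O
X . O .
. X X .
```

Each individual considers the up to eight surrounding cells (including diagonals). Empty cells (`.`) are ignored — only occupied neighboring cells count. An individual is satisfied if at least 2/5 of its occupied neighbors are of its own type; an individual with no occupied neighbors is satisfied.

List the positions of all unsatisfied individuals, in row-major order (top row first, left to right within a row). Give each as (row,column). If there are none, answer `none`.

Row 0: (0,0)O 2/2 ok · (0,1)O 4/4 ok · (0,2)O 5/5 ok · (0,3)O 3/3 ok
Row 1: (1,1)O 6/6 ok · (1,2)O 7/7 ok · (1,3)O 5/5 ok
Row 2: (2,0)O 2/2 ok · (2,2)O 5/5 ok · (2,3)O 4/4 ok
Row 3: (3,0)O 1/3 unhappy · (3,3)O 3/3 ok
Row 4: (4,0)X 2/3 ok · (4,1)X 2/4 ok · (4,3)O 2/2 ok
Row 5: (5,0)X 3/3 ok · (5,2)O 1/4 unhappy
Row 6: (6,1)X 2/3 ok · (6,2)X 1/2 ok

(3,0), (5,2)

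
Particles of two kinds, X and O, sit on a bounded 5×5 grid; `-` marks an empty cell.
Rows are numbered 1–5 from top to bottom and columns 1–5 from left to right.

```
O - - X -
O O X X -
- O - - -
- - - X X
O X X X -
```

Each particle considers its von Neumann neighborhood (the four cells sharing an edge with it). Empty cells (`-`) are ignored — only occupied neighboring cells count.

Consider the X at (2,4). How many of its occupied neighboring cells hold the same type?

Occupied neighbors of (2,4): (1,4)=X, (2,3)=X.
Same type (X): 2 of 2.

2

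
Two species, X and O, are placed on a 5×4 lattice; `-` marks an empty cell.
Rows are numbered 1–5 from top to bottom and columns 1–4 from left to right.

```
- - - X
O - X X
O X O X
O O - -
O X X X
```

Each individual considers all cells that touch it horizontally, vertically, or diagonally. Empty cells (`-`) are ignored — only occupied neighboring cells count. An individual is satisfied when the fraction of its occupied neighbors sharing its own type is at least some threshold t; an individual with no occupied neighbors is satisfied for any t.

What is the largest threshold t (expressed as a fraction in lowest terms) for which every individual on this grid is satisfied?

1/6

(1,4)X 2/2
(2,1)O 1/2
(2,3)X 4/5
(2,4)X 3/4
(3,1)O 3/4
(3,2)X 1/6
(3,3)O 1/5
(3,4)X 2/3
(4,1)O 3/5
(4,2)O 4/7
(5,1)O 2/3
(5,2)X 1/4
(5,3)X 2/3
(5,4)X 1/1
The smallest same-type fraction is 1/6 at (3,2), which reduces to 1/6. Any threshold above that leaves this individual unsatisfied.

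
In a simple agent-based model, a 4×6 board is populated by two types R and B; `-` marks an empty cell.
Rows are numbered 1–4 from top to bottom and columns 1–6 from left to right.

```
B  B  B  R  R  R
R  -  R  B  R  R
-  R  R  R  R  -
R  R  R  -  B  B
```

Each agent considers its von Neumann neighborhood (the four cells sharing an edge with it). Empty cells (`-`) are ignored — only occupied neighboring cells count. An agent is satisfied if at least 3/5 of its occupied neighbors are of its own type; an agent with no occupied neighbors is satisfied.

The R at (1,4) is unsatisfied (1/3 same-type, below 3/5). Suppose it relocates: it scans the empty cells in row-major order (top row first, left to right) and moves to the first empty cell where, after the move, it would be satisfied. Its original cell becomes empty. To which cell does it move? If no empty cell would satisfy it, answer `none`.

(2,2)

Vacating (1,4). Empty cells in order:
  (2,2): 3/4 same-type → satisfied — stop here.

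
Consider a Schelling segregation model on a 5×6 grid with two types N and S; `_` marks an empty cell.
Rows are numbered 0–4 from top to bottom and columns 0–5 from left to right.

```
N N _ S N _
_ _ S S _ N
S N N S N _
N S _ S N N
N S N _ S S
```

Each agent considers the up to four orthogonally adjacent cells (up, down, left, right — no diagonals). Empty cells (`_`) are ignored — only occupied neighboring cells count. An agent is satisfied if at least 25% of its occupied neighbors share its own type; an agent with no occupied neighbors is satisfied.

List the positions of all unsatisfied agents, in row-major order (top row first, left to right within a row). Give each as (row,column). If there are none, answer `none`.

(0,4), (2,0), (4,2)

Row 0: (0,0)N 1/1 satisfied · (0,1)N 1/1 satisfied · (0,3)S 1/2 satisfied · (0,4)N 0/1 not
Row 1: (1,2)S 1/2 satisfied · (1,3)S 3/3 satisfied · (1,5)N 0/0 satisfied
Row 2: (2,0)S 0/2 not · (2,1)N 1/3 satisfied · (2,2)N 1/3 satisfied · (2,3)S 2/4 satisfied · (2,4)N 1/2 satisfied
Row 3: (3,0)N 1/3 satisfied · (3,1)S 1/3 satisfied · (3,3)S 1/2 satisfied · (3,4)N 2/4 satisfied · (3,5)N 1/2 satisfied
Row 4: (4,0)N 1/2 satisfied · (4,1)S 1/3 satisfied · (4,2)N 0/1 not · (4,4)S 1/2 satisfied · (4,5)S 1/2 satisfied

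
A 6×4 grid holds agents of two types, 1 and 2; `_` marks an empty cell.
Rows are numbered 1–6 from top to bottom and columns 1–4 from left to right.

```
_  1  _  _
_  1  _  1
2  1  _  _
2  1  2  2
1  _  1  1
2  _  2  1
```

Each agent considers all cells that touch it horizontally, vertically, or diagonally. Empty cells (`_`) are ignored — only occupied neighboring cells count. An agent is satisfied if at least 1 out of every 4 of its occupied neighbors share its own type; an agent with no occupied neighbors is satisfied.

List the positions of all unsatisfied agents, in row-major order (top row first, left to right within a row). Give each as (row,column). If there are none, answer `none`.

(4,3), (6,1), (6,3)

Row 1: (1,2)1 1/1 ✓
Row 2: (2,2)1 2/3 ✓ · (2,4)1 0/0 ✓
Row 3: (3,1)2 1/4 ✓ · (3,2)1 2/5 ✓
Row 4: (4,1)2 1/4 ✓ · (4,2)1 3/6 ✓ · (4,3)2 1/5 ✗ · (4,4)2 1/3 ✓
Row 5: (5,1)1 1/3 ✓ · (5,3)1 3/6 ✓ · (5,4)1 2/5 ✓
Row 6: (6,1)2 0/1 ✗ · (6,3)2 0/3 ✗ · (6,4)1 2/3 ✓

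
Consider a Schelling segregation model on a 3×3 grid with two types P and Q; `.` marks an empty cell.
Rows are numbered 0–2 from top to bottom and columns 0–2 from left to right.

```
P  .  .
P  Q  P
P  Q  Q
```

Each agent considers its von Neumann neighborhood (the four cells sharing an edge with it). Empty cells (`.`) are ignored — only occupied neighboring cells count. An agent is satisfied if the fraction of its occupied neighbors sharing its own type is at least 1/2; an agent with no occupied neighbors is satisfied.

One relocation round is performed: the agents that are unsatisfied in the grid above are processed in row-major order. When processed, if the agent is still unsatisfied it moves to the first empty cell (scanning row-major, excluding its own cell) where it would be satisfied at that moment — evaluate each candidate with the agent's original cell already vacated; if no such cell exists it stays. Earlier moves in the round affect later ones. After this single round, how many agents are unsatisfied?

Initially unsatisfied (in order): (1,1), (1,2).
  (1,1): no empty cell satisfies it; stays.
  (1,2) → (0,1).
Resulting grid:
P P .
P Q .
P Q Q
Unsatisfied now: (1,1).

1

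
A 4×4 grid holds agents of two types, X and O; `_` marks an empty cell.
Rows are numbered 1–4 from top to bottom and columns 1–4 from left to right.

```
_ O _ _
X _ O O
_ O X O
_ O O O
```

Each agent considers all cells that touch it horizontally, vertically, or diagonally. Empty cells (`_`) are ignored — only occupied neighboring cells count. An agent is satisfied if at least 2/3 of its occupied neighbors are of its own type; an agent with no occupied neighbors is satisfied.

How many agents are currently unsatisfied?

(1,2)O 1/2 ✗
(2,1)X 0/2 ✗
(2,3)O 4/5 ✓
(2,4)O 2/3 ✓
(3,2)O 3/5 ✗
(3,3)X 0/7 ✗
(3,4)O 4/5 ✓
(4,2)O 2/3 ✓
(4,3)O 4/5 ✓
(4,4)O 2/3 ✓
Unsatisfied: (1,2), (2,1), (3,2), (3,3) — 4 in total.

4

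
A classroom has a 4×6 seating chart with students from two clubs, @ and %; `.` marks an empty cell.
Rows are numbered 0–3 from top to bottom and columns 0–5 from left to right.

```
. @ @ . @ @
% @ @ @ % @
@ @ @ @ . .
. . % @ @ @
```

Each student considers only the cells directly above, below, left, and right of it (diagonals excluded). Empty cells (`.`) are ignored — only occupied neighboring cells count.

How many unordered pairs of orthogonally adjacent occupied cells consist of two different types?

7

Scan each occupied cell's neighbors to the right and below so each pair is counted once.
Row 0: @(0,1)–@(0,2)= @(0,1)–@(1,1)= @(0,2)–@(1,2)= @(0,4)–@(0,5)= @(0,4)–%(1,4)≠ @(0,5)–@(1,5)=  → 1/6 unlike.
Row 1: %(1,0)–@(1,1)≠ %(1,0)–@(2,0)≠ @(1,1)–@(1,2)= @(1,1)–@(2,1)= @(1,2)–@(1,3)= @(1,2)–@(2,2)= @(1,3)–%(1,4)≠ @(1,3)–@(2,3)= %(1,4)–@(1,5)≠  → 4/9 unlike.
Row 2: @(2,0)–@(2,1)= @(2,1)–@(2,2)= @(2,2)–@(2,3)= @(2,2)–%(3,2)≠ @(2,3)–@(3,3)=  → 1/5 unlike.
Row 3: %(3,2)–@(3,3)≠ @(3,3)–@(3,4)= @(3,4)–@(3,5)=  → 1/3 unlike.
Total adjacent occupied pairs: 23; unlike-type pairs: 7.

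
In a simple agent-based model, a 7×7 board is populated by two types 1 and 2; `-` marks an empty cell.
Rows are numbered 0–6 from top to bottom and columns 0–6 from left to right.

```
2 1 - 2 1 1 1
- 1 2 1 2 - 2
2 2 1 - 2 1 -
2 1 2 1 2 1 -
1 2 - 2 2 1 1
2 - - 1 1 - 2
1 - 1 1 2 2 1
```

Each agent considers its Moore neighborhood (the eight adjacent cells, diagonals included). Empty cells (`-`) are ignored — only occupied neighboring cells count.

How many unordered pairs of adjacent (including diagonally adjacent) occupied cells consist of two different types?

53

Scan each occupied cell's neighbors to the right and below (and the two forward diagonals) so each pair is counted once.
Row 0: 2(0,0)–1(0,1)≠ 2(0,0)–1(1,1)≠ 1(0,1)–1(1,1)= 1(0,1)–2(1,2)≠ 2(0,3)–1(0,4)≠ 2(0,3)–1(1,3)≠ 2(0,3)–2(1,4)= 2(0,3)–2(1,2)= 1(0,4)–1(0,5)= 1(0,4)–2(1,4)≠ 1(0,4)–1(1,3)= 1(0,5)–1(0,6)= 1(0,5)–2(1,6)≠ 1(0,5)–2(1,4)≠ 1(0,6)–2(1,6)≠  → 9/15 unlike.
Row 1: 1(1,1)–2(1,2)≠ 1(1,1)–2(2,1)≠ 1(1,1)–1(2,2)= 1(1,1)–2(2,0)≠ 2(1,2)–1(1,3)≠ 2(1,2)–1(2,2)≠ 2(1,2)–2(2,1)= 1(1,3)–2(1,4)≠ 1(1,3)–2(2,4)≠ 1(1,3)–1(2,2)= 2(1,4)–2(2,4)= 2(1,4)–1(2,5)≠ 2(1,6)–1(2,5)≠  → 9/13 unlike.
Row 2: 2(2,0)–2(2,1)= 2(2,0)–2(3,0)= 2(2,0)–1(3,1)≠ 2(2,1)–1(2,2)≠ 2(2,1)–1(3,1)≠ 2(2,1)–2(3,2)= 2(2,1)–2(3,0)= 1(2,2)–2(3,2)≠ 1(2,2)–1(3,3)= 1(2,2)–1(3,1)= 2(2,4)–1(2,5)≠ 2(2,4)–2(3,4)= 2(2,4)–1(3,5)≠ 2(2,4)–1(3,3)≠ 1(2,5)–1(3,5)= 1(2,5)–2(3,4)≠  → 8/16 unlike.
Row 3: 2(3,0)–1(3,1)≠ 2(3,0)–1(4,0)≠ 2(3,0)–2(4,1)= 1(3,1)–2(3,2)≠ 1(3,1)–2(4,1)≠ 1(3,1)–1(4,0)= 2(3,2)–1(3,3)≠ 2(3,2)–2(4,3)= 2(3,2)–2(4,1)= 1(3,3)–2(3,4)≠ 1(3,3)–2(4,3)≠ 1(3,3)–2(4,4)≠ 2(3,4)–1(3,5)≠ 2(3,4)–2(4,4)= 2(3,4)–1(4,5)≠ 2(3,4)–2(4,3)= 1(3,5)–1(4,5)= 1(3,5)–1(4,6)= 1(3,5)–2(4,4)≠  → 11/19 unlike.
Row 4: 1(4,0)–2(4,1)≠ 1(4,0)–2(5,0)≠ 2(4,1)–2(5,0)= 2(4,3)–2(4,4)= 2(4,3)–1(5,3)≠ 2(4,3)–1(5,4)≠ 2(4,4)–1(4,5)≠ 2(4,4)–1(5,4)≠ 2(4,4)–1(5,3)≠ 1(4,5)–1(4,6)= 1(4,5)–2(5,6)≠ 1(4,5)–1(5,4)= 1(4,6)–2(5,6)≠  → 9/13 unlike.
Row 5: 2(5,0)–1(6,0)≠ 1(5,3)–1(5,4)= 1(5,3)–1(6,3)= 1(5,3)–2(6,4)≠ 1(5,3)–1(6,2)= 1(5,4)–2(6,4)≠ 1(5,4)–2(6,5)≠ 1(5,4)–1(6,3)= 2(5,6)–1(6,6)≠ 2(5,6)–2(6,5)=  → 5/10 unlike.
Row 6: 1(6,2)–1(6,3)= 1(6,3)–2(6,4)≠ 2(6,4)–2(6,5)= 2(6,5)–1(6,6)≠  → 2/4 unlike.
Total adjacent occupied pairs: 90; unlike-type pairs: 53.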